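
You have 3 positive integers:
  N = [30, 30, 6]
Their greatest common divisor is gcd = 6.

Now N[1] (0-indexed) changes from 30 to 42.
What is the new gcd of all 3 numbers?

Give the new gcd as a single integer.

Numbers: [30, 30, 6], gcd = 6
Change: index 1, 30 -> 42
gcd of the OTHER numbers (without index 1): gcd([30, 6]) = 6
New gcd = gcd(g_others, new_val) = gcd(6, 42) = 6

Answer: 6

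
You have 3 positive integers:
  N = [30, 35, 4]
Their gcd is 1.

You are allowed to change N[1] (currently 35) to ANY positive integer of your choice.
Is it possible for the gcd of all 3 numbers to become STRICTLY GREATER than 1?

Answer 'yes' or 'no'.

Current gcd = 1
gcd of all OTHER numbers (without N[1]=35): gcd([30, 4]) = 2
The new gcd after any change is gcd(2, new_value).
This can be at most 2.
Since 2 > old gcd 1, the gcd CAN increase (e.g., set N[1] = 2).

Answer: yes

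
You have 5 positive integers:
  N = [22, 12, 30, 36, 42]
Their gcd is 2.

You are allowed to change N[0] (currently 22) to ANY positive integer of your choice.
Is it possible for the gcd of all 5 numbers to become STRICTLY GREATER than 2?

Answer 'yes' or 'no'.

Current gcd = 2
gcd of all OTHER numbers (without N[0]=22): gcd([12, 30, 36, 42]) = 6
The new gcd after any change is gcd(6, new_value).
This can be at most 6.
Since 6 > old gcd 2, the gcd CAN increase (e.g., set N[0] = 6).

Answer: yes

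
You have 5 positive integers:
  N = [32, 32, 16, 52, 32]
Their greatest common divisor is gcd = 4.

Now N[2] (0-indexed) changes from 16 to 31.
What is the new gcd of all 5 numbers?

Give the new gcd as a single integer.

Numbers: [32, 32, 16, 52, 32], gcd = 4
Change: index 2, 16 -> 31
gcd of the OTHER numbers (without index 2): gcd([32, 32, 52, 32]) = 4
New gcd = gcd(g_others, new_val) = gcd(4, 31) = 1

Answer: 1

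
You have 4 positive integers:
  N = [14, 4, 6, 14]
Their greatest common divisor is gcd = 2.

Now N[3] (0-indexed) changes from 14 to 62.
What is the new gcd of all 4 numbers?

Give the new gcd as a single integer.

Answer: 2

Derivation:
Numbers: [14, 4, 6, 14], gcd = 2
Change: index 3, 14 -> 62
gcd of the OTHER numbers (without index 3): gcd([14, 4, 6]) = 2
New gcd = gcd(g_others, new_val) = gcd(2, 62) = 2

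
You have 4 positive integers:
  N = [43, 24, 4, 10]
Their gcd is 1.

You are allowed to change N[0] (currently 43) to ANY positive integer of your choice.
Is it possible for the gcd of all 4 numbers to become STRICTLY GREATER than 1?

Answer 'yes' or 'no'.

Current gcd = 1
gcd of all OTHER numbers (without N[0]=43): gcd([24, 4, 10]) = 2
The new gcd after any change is gcd(2, new_value).
This can be at most 2.
Since 2 > old gcd 1, the gcd CAN increase (e.g., set N[0] = 2).

Answer: yes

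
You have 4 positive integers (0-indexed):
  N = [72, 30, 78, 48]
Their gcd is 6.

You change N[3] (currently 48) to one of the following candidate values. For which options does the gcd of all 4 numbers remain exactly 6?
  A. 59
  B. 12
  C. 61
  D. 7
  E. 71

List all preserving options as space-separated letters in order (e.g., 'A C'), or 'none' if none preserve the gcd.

Old gcd = 6; gcd of others (without N[3]) = 6
New gcd for candidate v: gcd(6, v). Preserves old gcd iff gcd(6, v) = 6.
  Option A: v=59, gcd(6,59)=1 -> changes
  Option B: v=12, gcd(6,12)=6 -> preserves
  Option C: v=61, gcd(6,61)=1 -> changes
  Option D: v=7, gcd(6,7)=1 -> changes
  Option E: v=71, gcd(6,71)=1 -> changes

Answer: B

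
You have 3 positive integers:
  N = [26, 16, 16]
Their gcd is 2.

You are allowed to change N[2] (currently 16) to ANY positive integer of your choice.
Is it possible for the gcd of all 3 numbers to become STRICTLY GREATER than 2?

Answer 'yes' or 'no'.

Current gcd = 2
gcd of all OTHER numbers (without N[2]=16): gcd([26, 16]) = 2
The new gcd after any change is gcd(2, new_value).
This can be at most 2.
Since 2 = old gcd 2, the gcd can only stay the same or decrease.

Answer: no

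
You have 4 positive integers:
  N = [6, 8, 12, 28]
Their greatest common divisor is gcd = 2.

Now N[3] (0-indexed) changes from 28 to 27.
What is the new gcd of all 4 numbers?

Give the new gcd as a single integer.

Answer: 1

Derivation:
Numbers: [6, 8, 12, 28], gcd = 2
Change: index 3, 28 -> 27
gcd of the OTHER numbers (without index 3): gcd([6, 8, 12]) = 2
New gcd = gcd(g_others, new_val) = gcd(2, 27) = 1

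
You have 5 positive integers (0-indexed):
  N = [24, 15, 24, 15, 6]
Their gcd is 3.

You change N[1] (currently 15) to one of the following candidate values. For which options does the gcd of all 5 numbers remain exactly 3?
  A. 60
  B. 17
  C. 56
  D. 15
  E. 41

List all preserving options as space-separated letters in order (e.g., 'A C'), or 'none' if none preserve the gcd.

Old gcd = 3; gcd of others (without N[1]) = 3
New gcd for candidate v: gcd(3, v). Preserves old gcd iff gcd(3, v) = 3.
  Option A: v=60, gcd(3,60)=3 -> preserves
  Option B: v=17, gcd(3,17)=1 -> changes
  Option C: v=56, gcd(3,56)=1 -> changes
  Option D: v=15, gcd(3,15)=3 -> preserves
  Option E: v=41, gcd(3,41)=1 -> changes

Answer: A D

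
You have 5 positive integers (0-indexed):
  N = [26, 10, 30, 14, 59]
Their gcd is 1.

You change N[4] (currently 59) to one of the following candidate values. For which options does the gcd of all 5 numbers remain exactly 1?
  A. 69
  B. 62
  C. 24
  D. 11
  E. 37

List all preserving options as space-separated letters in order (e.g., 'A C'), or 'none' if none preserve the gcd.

Old gcd = 1; gcd of others (without N[4]) = 2
New gcd for candidate v: gcd(2, v). Preserves old gcd iff gcd(2, v) = 1.
  Option A: v=69, gcd(2,69)=1 -> preserves
  Option B: v=62, gcd(2,62)=2 -> changes
  Option C: v=24, gcd(2,24)=2 -> changes
  Option D: v=11, gcd(2,11)=1 -> preserves
  Option E: v=37, gcd(2,37)=1 -> preserves

Answer: A D E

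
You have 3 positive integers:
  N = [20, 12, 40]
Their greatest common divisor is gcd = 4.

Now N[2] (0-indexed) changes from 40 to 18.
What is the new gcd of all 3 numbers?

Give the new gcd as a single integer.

Answer: 2

Derivation:
Numbers: [20, 12, 40], gcd = 4
Change: index 2, 40 -> 18
gcd of the OTHER numbers (without index 2): gcd([20, 12]) = 4
New gcd = gcd(g_others, new_val) = gcd(4, 18) = 2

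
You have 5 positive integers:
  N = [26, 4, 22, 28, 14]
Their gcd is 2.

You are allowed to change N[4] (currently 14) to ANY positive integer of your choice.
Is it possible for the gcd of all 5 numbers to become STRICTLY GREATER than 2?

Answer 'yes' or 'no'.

Current gcd = 2
gcd of all OTHER numbers (without N[4]=14): gcd([26, 4, 22, 28]) = 2
The new gcd after any change is gcd(2, new_value).
This can be at most 2.
Since 2 = old gcd 2, the gcd can only stay the same or decrease.

Answer: no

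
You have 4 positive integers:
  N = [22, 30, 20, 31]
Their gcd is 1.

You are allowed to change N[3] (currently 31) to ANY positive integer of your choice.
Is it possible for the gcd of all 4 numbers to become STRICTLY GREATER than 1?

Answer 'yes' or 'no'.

Answer: yes

Derivation:
Current gcd = 1
gcd of all OTHER numbers (without N[3]=31): gcd([22, 30, 20]) = 2
The new gcd after any change is gcd(2, new_value).
This can be at most 2.
Since 2 > old gcd 1, the gcd CAN increase (e.g., set N[3] = 2).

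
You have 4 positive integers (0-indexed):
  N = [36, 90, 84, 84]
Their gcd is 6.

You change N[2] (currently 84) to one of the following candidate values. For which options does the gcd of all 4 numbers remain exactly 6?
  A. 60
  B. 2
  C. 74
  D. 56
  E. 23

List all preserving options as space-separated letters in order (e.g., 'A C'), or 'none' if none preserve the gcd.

Answer: A

Derivation:
Old gcd = 6; gcd of others (without N[2]) = 6
New gcd for candidate v: gcd(6, v). Preserves old gcd iff gcd(6, v) = 6.
  Option A: v=60, gcd(6,60)=6 -> preserves
  Option B: v=2, gcd(6,2)=2 -> changes
  Option C: v=74, gcd(6,74)=2 -> changes
  Option D: v=56, gcd(6,56)=2 -> changes
  Option E: v=23, gcd(6,23)=1 -> changes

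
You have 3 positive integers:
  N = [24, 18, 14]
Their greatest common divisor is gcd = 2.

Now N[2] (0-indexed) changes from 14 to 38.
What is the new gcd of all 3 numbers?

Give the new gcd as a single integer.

Numbers: [24, 18, 14], gcd = 2
Change: index 2, 14 -> 38
gcd of the OTHER numbers (without index 2): gcd([24, 18]) = 6
New gcd = gcd(g_others, new_val) = gcd(6, 38) = 2

Answer: 2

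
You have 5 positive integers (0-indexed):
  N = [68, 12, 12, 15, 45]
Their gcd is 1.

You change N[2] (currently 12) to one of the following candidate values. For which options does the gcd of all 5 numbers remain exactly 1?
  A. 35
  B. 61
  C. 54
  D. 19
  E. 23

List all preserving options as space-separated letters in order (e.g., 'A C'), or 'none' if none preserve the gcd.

Answer: A B C D E

Derivation:
Old gcd = 1; gcd of others (without N[2]) = 1
New gcd for candidate v: gcd(1, v). Preserves old gcd iff gcd(1, v) = 1.
  Option A: v=35, gcd(1,35)=1 -> preserves
  Option B: v=61, gcd(1,61)=1 -> preserves
  Option C: v=54, gcd(1,54)=1 -> preserves
  Option D: v=19, gcd(1,19)=1 -> preserves
  Option E: v=23, gcd(1,23)=1 -> preserves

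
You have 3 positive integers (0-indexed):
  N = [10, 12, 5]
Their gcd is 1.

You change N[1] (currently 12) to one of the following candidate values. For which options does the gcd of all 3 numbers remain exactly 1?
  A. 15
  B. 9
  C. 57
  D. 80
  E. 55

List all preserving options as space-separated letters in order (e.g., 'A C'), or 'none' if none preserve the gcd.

Old gcd = 1; gcd of others (without N[1]) = 5
New gcd for candidate v: gcd(5, v). Preserves old gcd iff gcd(5, v) = 1.
  Option A: v=15, gcd(5,15)=5 -> changes
  Option B: v=9, gcd(5,9)=1 -> preserves
  Option C: v=57, gcd(5,57)=1 -> preserves
  Option D: v=80, gcd(5,80)=5 -> changes
  Option E: v=55, gcd(5,55)=5 -> changes

Answer: B C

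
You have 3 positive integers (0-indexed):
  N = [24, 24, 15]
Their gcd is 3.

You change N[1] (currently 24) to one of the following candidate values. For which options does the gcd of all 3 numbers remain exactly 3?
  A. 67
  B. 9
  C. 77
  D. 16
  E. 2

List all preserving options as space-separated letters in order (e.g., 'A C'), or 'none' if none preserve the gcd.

Old gcd = 3; gcd of others (without N[1]) = 3
New gcd for candidate v: gcd(3, v). Preserves old gcd iff gcd(3, v) = 3.
  Option A: v=67, gcd(3,67)=1 -> changes
  Option B: v=9, gcd(3,9)=3 -> preserves
  Option C: v=77, gcd(3,77)=1 -> changes
  Option D: v=16, gcd(3,16)=1 -> changes
  Option E: v=2, gcd(3,2)=1 -> changes

Answer: B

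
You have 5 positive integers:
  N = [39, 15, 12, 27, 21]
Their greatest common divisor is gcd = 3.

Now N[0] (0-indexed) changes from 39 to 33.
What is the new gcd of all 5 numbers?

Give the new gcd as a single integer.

Numbers: [39, 15, 12, 27, 21], gcd = 3
Change: index 0, 39 -> 33
gcd of the OTHER numbers (without index 0): gcd([15, 12, 27, 21]) = 3
New gcd = gcd(g_others, new_val) = gcd(3, 33) = 3

Answer: 3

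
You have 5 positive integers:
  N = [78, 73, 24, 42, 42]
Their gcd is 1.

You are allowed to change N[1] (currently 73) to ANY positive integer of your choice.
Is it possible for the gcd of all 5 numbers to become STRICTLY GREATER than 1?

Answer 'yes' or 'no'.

Current gcd = 1
gcd of all OTHER numbers (without N[1]=73): gcd([78, 24, 42, 42]) = 6
The new gcd after any change is gcd(6, new_value).
This can be at most 6.
Since 6 > old gcd 1, the gcd CAN increase (e.g., set N[1] = 6).

Answer: yes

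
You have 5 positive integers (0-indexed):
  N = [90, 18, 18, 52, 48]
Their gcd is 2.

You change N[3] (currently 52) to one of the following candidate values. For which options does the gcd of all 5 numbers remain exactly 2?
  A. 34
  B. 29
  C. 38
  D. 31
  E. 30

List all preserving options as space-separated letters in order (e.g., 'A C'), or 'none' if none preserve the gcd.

Old gcd = 2; gcd of others (without N[3]) = 6
New gcd for candidate v: gcd(6, v). Preserves old gcd iff gcd(6, v) = 2.
  Option A: v=34, gcd(6,34)=2 -> preserves
  Option B: v=29, gcd(6,29)=1 -> changes
  Option C: v=38, gcd(6,38)=2 -> preserves
  Option D: v=31, gcd(6,31)=1 -> changes
  Option E: v=30, gcd(6,30)=6 -> changes

Answer: A C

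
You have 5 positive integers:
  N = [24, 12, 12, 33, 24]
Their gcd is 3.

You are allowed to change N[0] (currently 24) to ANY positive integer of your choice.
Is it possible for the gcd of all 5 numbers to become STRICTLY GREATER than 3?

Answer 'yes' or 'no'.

Answer: no

Derivation:
Current gcd = 3
gcd of all OTHER numbers (without N[0]=24): gcd([12, 12, 33, 24]) = 3
The new gcd after any change is gcd(3, new_value).
This can be at most 3.
Since 3 = old gcd 3, the gcd can only stay the same or decrease.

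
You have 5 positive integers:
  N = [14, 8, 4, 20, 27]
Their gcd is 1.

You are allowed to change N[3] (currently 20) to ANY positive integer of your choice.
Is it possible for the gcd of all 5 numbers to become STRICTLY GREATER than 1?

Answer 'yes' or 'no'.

Answer: no

Derivation:
Current gcd = 1
gcd of all OTHER numbers (without N[3]=20): gcd([14, 8, 4, 27]) = 1
The new gcd after any change is gcd(1, new_value).
This can be at most 1.
Since 1 = old gcd 1, the gcd can only stay the same or decrease.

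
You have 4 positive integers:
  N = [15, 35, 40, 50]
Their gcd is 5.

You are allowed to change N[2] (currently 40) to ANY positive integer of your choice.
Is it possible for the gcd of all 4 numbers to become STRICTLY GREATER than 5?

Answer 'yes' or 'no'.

Answer: no

Derivation:
Current gcd = 5
gcd of all OTHER numbers (without N[2]=40): gcd([15, 35, 50]) = 5
The new gcd after any change is gcd(5, new_value).
This can be at most 5.
Since 5 = old gcd 5, the gcd can only stay the same or decrease.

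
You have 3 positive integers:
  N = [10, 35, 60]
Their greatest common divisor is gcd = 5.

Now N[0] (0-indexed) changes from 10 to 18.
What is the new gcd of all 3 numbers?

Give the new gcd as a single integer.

Answer: 1

Derivation:
Numbers: [10, 35, 60], gcd = 5
Change: index 0, 10 -> 18
gcd of the OTHER numbers (without index 0): gcd([35, 60]) = 5
New gcd = gcd(g_others, new_val) = gcd(5, 18) = 1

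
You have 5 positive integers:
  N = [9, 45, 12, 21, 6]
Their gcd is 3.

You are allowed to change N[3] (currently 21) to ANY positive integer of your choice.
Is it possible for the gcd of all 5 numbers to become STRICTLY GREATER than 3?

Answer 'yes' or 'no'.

Current gcd = 3
gcd of all OTHER numbers (without N[3]=21): gcd([9, 45, 12, 6]) = 3
The new gcd after any change is gcd(3, new_value).
This can be at most 3.
Since 3 = old gcd 3, the gcd can only stay the same or decrease.

Answer: no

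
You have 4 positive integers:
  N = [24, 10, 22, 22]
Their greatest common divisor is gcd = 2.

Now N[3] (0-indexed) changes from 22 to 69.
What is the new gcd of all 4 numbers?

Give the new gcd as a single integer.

Answer: 1

Derivation:
Numbers: [24, 10, 22, 22], gcd = 2
Change: index 3, 22 -> 69
gcd of the OTHER numbers (without index 3): gcd([24, 10, 22]) = 2
New gcd = gcd(g_others, new_val) = gcd(2, 69) = 1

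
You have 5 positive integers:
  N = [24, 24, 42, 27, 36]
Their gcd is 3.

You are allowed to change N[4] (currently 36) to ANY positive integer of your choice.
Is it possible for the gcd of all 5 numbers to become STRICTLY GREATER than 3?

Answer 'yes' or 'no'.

Answer: no

Derivation:
Current gcd = 3
gcd of all OTHER numbers (without N[4]=36): gcd([24, 24, 42, 27]) = 3
The new gcd after any change is gcd(3, new_value).
This can be at most 3.
Since 3 = old gcd 3, the gcd can only stay the same or decrease.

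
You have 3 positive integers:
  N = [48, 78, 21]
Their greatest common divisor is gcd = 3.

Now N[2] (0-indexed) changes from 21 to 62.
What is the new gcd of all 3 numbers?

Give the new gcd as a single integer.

Numbers: [48, 78, 21], gcd = 3
Change: index 2, 21 -> 62
gcd of the OTHER numbers (without index 2): gcd([48, 78]) = 6
New gcd = gcd(g_others, new_val) = gcd(6, 62) = 2

Answer: 2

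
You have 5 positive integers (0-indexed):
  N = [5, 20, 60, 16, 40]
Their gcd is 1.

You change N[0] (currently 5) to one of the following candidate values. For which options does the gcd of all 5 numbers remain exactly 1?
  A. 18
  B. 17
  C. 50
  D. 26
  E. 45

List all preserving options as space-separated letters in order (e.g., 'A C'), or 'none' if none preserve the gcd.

Old gcd = 1; gcd of others (without N[0]) = 4
New gcd for candidate v: gcd(4, v). Preserves old gcd iff gcd(4, v) = 1.
  Option A: v=18, gcd(4,18)=2 -> changes
  Option B: v=17, gcd(4,17)=1 -> preserves
  Option C: v=50, gcd(4,50)=2 -> changes
  Option D: v=26, gcd(4,26)=2 -> changes
  Option E: v=45, gcd(4,45)=1 -> preserves

Answer: B E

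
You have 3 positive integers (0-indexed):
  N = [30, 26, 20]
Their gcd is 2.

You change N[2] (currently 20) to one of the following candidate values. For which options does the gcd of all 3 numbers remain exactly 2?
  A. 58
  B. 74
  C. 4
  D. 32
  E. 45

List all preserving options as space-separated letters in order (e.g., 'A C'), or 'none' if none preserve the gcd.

Answer: A B C D

Derivation:
Old gcd = 2; gcd of others (without N[2]) = 2
New gcd for candidate v: gcd(2, v). Preserves old gcd iff gcd(2, v) = 2.
  Option A: v=58, gcd(2,58)=2 -> preserves
  Option B: v=74, gcd(2,74)=2 -> preserves
  Option C: v=4, gcd(2,4)=2 -> preserves
  Option D: v=32, gcd(2,32)=2 -> preserves
  Option E: v=45, gcd(2,45)=1 -> changes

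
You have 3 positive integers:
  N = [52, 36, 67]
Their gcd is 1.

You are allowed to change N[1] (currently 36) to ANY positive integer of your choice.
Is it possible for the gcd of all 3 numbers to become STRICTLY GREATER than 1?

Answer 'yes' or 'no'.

Current gcd = 1
gcd of all OTHER numbers (without N[1]=36): gcd([52, 67]) = 1
The new gcd after any change is gcd(1, new_value).
This can be at most 1.
Since 1 = old gcd 1, the gcd can only stay the same or decrease.

Answer: no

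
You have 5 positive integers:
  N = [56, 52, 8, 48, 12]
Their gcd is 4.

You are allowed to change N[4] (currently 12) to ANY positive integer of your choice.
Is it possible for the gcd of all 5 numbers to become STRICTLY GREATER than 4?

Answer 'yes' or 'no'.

Answer: no

Derivation:
Current gcd = 4
gcd of all OTHER numbers (without N[4]=12): gcd([56, 52, 8, 48]) = 4
The new gcd after any change is gcd(4, new_value).
This can be at most 4.
Since 4 = old gcd 4, the gcd can only stay the same or decrease.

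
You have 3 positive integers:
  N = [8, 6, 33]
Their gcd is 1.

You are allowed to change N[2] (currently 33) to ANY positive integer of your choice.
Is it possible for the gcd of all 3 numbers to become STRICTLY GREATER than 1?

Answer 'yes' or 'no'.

Answer: yes

Derivation:
Current gcd = 1
gcd of all OTHER numbers (without N[2]=33): gcd([8, 6]) = 2
The new gcd after any change is gcd(2, new_value).
This can be at most 2.
Since 2 > old gcd 1, the gcd CAN increase (e.g., set N[2] = 2).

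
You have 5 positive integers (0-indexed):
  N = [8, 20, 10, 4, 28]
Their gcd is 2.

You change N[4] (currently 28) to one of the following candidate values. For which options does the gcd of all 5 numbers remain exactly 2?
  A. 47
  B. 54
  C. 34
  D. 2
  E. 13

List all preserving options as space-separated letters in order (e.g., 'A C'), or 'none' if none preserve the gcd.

Old gcd = 2; gcd of others (without N[4]) = 2
New gcd for candidate v: gcd(2, v). Preserves old gcd iff gcd(2, v) = 2.
  Option A: v=47, gcd(2,47)=1 -> changes
  Option B: v=54, gcd(2,54)=2 -> preserves
  Option C: v=34, gcd(2,34)=2 -> preserves
  Option D: v=2, gcd(2,2)=2 -> preserves
  Option E: v=13, gcd(2,13)=1 -> changes

Answer: B C D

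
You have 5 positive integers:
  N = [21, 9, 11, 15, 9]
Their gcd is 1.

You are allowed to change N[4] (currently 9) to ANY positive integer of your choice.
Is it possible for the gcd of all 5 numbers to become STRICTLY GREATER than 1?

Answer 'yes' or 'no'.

Current gcd = 1
gcd of all OTHER numbers (without N[4]=9): gcd([21, 9, 11, 15]) = 1
The new gcd after any change is gcd(1, new_value).
This can be at most 1.
Since 1 = old gcd 1, the gcd can only stay the same or decrease.

Answer: no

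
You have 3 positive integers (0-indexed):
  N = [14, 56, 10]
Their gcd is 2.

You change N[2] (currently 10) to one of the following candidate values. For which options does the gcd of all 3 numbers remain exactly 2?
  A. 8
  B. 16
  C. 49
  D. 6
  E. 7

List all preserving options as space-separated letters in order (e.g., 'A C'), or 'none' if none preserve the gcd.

Old gcd = 2; gcd of others (without N[2]) = 14
New gcd for candidate v: gcd(14, v). Preserves old gcd iff gcd(14, v) = 2.
  Option A: v=8, gcd(14,8)=2 -> preserves
  Option B: v=16, gcd(14,16)=2 -> preserves
  Option C: v=49, gcd(14,49)=7 -> changes
  Option D: v=6, gcd(14,6)=2 -> preserves
  Option E: v=7, gcd(14,7)=7 -> changes

Answer: A B D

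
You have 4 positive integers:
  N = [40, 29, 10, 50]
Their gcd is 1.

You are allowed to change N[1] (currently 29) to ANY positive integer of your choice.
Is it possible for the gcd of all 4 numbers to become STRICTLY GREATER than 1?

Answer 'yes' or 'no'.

Current gcd = 1
gcd of all OTHER numbers (without N[1]=29): gcd([40, 10, 50]) = 10
The new gcd after any change is gcd(10, new_value).
This can be at most 10.
Since 10 > old gcd 1, the gcd CAN increase (e.g., set N[1] = 10).

Answer: yes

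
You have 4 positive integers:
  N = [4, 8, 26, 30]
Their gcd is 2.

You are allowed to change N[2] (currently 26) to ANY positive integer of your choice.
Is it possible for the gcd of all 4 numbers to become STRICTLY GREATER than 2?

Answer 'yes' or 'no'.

Answer: no

Derivation:
Current gcd = 2
gcd of all OTHER numbers (without N[2]=26): gcd([4, 8, 30]) = 2
The new gcd after any change is gcd(2, new_value).
This can be at most 2.
Since 2 = old gcd 2, the gcd can only stay the same or decrease.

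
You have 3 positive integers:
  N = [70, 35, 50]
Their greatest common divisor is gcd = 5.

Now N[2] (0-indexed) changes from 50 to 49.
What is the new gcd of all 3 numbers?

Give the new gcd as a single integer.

Answer: 7

Derivation:
Numbers: [70, 35, 50], gcd = 5
Change: index 2, 50 -> 49
gcd of the OTHER numbers (without index 2): gcd([70, 35]) = 35
New gcd = gcd(g_others, new_val) = gcd(35, 49) = 7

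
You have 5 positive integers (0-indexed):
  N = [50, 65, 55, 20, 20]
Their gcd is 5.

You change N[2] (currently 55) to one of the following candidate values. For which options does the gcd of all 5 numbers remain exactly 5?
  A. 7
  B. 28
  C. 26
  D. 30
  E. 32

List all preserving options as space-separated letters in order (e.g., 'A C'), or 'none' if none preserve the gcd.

Answer: D

Derivation:
Old gcd = 5; gcd of others (without N[2]) = 5
New gcd for candidate v: gcd(5, v). Preserves old gcd iff gcd(5, v) = 5.
  Option A: v=7, gcd(5,7)=1 -> changes
  Option B: v=28, gcd(5,28)=1 -> changes
  Option C: v=26, gcd(5,26)=1 -> changes
  Option D: v=30, gcd(5,30)=5 -> preserves
  Option E: v=32, gcd(5,32)=1 -> changes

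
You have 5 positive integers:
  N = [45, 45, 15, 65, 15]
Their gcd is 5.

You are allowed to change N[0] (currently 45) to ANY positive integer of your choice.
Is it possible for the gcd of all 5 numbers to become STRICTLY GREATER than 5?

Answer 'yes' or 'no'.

Answer: no

Derivation:
Current gcd = 5
gcd of all OTHER numbers (without N[0]=45): gcd([45, 15, 65, 15]) = 5
The new gcd after any change is gcd(5, new_value).
This can be at most 5.
Since 5 = old gcd 5, the gcd can only stay the same or decrease.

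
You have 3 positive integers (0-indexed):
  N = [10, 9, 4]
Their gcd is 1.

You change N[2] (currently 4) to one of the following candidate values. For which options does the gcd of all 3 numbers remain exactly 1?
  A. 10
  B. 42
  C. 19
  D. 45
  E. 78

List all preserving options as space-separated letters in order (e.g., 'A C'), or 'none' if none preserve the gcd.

Answer: A B C D E

Derivation:
Old gcd = 1; gcd of others (without N[2]) = 1
New gcd for candidate v: gcd(1, v). Preserves old gcd iff gcd(1, v) = 1.
  Option A: v=10, gcd(1,10)=1 -> preserves
  Option B: v=42, gcd(1,42)=1 -> preserves
  Option C: v=19, gcd(1,19)=1 -> preserves
  Option D: v=45, gcd(1,45)=1 -> preserves
  Option E: v=78, gcd(1,78)=1 -> preserves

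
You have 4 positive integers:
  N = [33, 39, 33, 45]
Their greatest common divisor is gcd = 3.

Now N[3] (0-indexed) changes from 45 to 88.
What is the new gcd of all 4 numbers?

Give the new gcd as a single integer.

Answer: 1

Derivation:
Numbers: [33, 39, 33, 45], gcd = 3
Change: index 3, 45 -> 88
gcd of the OTHER numbers (without index 3): gcd([33, 39, 33]) = 3
New gcd = gcd(g_others, new_val) = gcd(3, 88) = 1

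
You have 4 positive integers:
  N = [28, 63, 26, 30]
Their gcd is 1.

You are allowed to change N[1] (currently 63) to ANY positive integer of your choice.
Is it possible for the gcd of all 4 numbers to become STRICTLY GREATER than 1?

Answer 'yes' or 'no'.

Current gcd = 1
gcd of all OTHER numbers (without N[1]=63): gcd([28, 26, 30]) = 2
The new gcd after any change is gcd(2, new_value).
This can be at most 2.
Since 2 > old gcd 1, the gcd CAN increase (e.g., set N[1] = 2).

Answer: yes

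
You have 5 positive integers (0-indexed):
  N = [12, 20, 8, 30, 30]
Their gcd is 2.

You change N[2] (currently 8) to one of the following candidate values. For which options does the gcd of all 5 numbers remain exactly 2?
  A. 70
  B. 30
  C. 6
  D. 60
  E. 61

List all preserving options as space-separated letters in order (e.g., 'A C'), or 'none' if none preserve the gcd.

Old gcd = 2; gcd of others (without N[2]) = 2
New gcd for candidate v: gcd(2, v). Preserves old gcd iff gcd(2, v) = 2.
  Option A: v=70, gcd(2,70)=2 -> preserves
  Option B: v=30, gcd(2,30)=2 -> preserves
  Option C: v=6, gcd(2,6)=2 -> preserves
  Option D: v=60, gcd(2,60)=2 -> preserves
  Option E: v=61, gcd(2,61)=1 -> changes

Answer: A B C D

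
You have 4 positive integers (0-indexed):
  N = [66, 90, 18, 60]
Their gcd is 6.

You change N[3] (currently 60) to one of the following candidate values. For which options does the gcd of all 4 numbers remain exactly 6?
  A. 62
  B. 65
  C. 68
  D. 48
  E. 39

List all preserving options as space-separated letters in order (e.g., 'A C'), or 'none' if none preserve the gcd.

Answer: D

Derivation:
Old gcd = 6; gcd of others (without N[3]) = 6
New gcd for candidate v: gcd(6, v). Preserves old gcd iff gcd(6, v) = 6.
  Option A: v=62, gcd(6,62)=2 -> changes
  Option B: v=65, gcd(6,65)=1 -> changes
  Option C: v=68, gcd(6,68)=2 -> changes
  Option D: v=48, gcd(6,48)=6 -> preserves
  Option E: v=39, gcd(6,39)=3 -> changes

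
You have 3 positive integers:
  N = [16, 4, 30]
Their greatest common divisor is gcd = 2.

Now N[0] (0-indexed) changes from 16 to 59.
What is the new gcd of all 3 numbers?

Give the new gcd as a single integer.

Answer: 1

Derivation:
Numbers: [16, 4, 30], gcd = 2
Change: index 0, 16 -> 59
gcd of the OTHER numbers (without index 0): gcd([4, 30]) = 2
New gcd = gcd(g_others, new_val) = gcd(2, 59) = 1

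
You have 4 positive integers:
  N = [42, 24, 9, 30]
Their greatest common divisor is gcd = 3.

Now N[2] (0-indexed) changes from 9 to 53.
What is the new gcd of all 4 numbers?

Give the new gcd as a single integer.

Answer: 1

Derivation:
Numbers: [42, 24, 9, 30], gcd = 3
Change: index 2, 9 -> 53
gcd of the OTHER numbers (without index 2): gcd([42, 24, 30]) = 6
New gcd = gcd(g_others, new_val) = gcd(6, 53) = 1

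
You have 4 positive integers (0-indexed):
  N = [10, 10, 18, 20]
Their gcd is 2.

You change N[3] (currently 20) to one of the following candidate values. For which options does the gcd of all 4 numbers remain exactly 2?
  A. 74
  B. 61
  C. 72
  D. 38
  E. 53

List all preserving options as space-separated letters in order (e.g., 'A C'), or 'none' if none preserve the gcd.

Old gcd = 2; gcd of others (without N[3]) = 2
New gcd for candidate v: gcd(2, v). Preserves old gcd iff gcd(2, v) = 2.
  Option A: v=74, gcd(2,74)=2 -> preserves
  Option B: v=61, gcd(2,61)=1 -> changes
  Option C: v=72, gcd(2,72)=2 -> preserves
  Option D: v=38, gcd(2,38)=2 -> preserves
  Option E: v=53, gcd(2,53)=1 -> changes

Answer: A C D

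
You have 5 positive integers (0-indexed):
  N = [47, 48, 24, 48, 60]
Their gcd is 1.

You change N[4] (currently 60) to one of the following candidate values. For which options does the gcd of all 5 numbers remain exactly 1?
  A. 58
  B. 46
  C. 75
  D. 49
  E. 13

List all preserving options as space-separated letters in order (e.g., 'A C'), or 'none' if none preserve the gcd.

Old gcd = 1; gcd of others (without N[4]) = 1
New gcd for candidate v: gcd(1, v). Preserves old gcd iff gcd(1, v) = 1.
  Option A: v=58, gcd(1,58)=1 -> preserves
  Option B: v=46, gcd(1,46)=1 -> preserves
  Option C: v=75, gcd(1,75)=1 -> preserves
  Option D: v=49, gcd(1,49)=1 -> preserves
  Option E: v=13, gcd(1,13)=1 -> preserves

Answer: A B C D E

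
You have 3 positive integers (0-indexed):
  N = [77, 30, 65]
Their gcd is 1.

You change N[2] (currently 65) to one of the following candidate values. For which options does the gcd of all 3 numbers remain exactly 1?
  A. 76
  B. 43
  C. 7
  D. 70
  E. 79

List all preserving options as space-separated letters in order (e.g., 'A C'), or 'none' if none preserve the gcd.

Answer: A B C D E

Derivation:
Old gcd = 1; gcd of others (without N[2]) = 1
New gcd for candidate v: gcd(1, v). Preserves old gcd iff gcd(1, v) = 1.
  Option A: v=76, gcd(1,76)=1 -> preserves
  Option B: v=43, gcd(1,43)=1 -> preserves
  Option C: v=7, gcd(1,7)=1 -> preserves
  Option D: v=70, gcd(1,70)=1 -> preserves
  Option E: v=79, gcd(1,79)=1 -> preserves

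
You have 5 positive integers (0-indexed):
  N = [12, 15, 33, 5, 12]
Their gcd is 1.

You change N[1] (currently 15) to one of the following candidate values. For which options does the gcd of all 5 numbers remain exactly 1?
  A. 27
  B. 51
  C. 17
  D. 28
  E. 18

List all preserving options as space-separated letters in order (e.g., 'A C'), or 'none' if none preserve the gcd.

Answer: A B C D E

Derivation:
Old gcd = 1; gcd of others (without N[1]) = 1
New gcd for candidate v: gcd(1, v). Preserves old gcd iff gcd(1, v) = 1.
  Option A: v=27, gcd(1,27)=1 -> preserves
  Option B: v=51, gcd(1,51)=1 -> preserves
  Option C: v=17, gcd(1,17)=1 -> preserves
  Option D: v=28, gcd(1,28)=1 -> preserves
  Option E: v=18, gcd(1,18)=1 -> preserves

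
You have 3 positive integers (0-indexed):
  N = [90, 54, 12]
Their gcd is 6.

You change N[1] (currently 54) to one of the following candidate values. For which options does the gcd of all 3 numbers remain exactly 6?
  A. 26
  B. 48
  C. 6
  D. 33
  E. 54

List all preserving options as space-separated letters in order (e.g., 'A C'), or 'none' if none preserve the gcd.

Answer: B C E

Derivation:
Old gcd = 6; gcd of others (without N[1]) = 6
New gcd for candidate v: gcd(6, v). Preserves old gcd iff gcd(6, v) = 6.
  Option A: v=26, gcd(6,26)=2 -> changes
  Option B: v=48, gcd(6,48)=6 -> preserves
  Option C: v=6, gcd(6,6)=6 -> preserves
  Option D: v=33, gcd(6,33)=3 -> changes
  Option E: v=54, gcd(6,54)=6 -> preserves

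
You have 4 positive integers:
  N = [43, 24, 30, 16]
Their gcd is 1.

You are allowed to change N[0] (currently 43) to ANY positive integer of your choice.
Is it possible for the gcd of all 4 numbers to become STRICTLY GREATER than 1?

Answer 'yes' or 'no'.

Answer: yes

Derivation:
Current gcd = 1
gcd of all OTHER numbers (without N[0]=43): gcd([24, 30, 16]) = 2
The new gcd after any change is gcd(2, new_value).
This can be at most 2.
Since 2 > old gcd 1, the gcd CAN increase (e.g., set N[0] = 2).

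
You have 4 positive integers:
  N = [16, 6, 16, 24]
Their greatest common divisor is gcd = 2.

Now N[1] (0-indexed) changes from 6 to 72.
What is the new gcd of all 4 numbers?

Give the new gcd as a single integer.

Numbers: [16, 6, 16, 24], gcd = 2
Change: index 1, 6 -> 72
gcd of the OTHER numbers (without index 1): gcd([16, 16, 24]) = 8
New gcd = gcd(g_others, new_val) = gcd(8, 72) = 8

Answer: 8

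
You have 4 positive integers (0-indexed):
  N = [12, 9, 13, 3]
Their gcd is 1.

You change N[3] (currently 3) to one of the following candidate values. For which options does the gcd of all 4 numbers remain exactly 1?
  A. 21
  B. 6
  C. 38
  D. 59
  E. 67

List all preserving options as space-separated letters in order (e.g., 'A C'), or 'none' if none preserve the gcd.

Old gcd = 1; gcd of others (without N[3]) = 1
New gcd for candidate v: gcd(1, v). Preserves old gcd iff gcd(1, v) = 1.
  Option A: v=21, gcd(1,21)=1 -> preserves
  Option B: v=6, gcd(1,6)=1 -> preserves
  Option C: v=38, gcd(1,38)=1 -> preserves
  Option D: v=59, gcd(1,59)=1 -> preserves
  Option E: v=67, gcd(1,67)=1 -> preserves

Answer: A B C D E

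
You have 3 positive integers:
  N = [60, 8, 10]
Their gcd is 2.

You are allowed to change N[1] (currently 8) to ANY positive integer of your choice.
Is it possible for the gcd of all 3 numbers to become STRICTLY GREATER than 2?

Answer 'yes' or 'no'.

Current gcd = 2
gcd of all OTHER numbers (without N[1]=8): gcd([60, 10]) = 10
The new gcd after any change is gcd(10, new_value).
This can be at most 10.
Since 10 > old gcd 2, the gcd CAN increase (e.g., set N[1] = 10).

Answer: yes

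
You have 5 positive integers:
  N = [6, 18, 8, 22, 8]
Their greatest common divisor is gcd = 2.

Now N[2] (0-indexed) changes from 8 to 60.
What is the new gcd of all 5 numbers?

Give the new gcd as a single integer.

Answer: 2

Derivation:
Numbers: [6, 18, 8, 22, 8], gcd = 2
Change: index 2, 8 -> 60
gcd of the OTHER numbers (without index 2): gcd([6, 18, 22, 8]) = 2
New gcd = gcd(g_others, new_val) = gcd(2, 60) = 2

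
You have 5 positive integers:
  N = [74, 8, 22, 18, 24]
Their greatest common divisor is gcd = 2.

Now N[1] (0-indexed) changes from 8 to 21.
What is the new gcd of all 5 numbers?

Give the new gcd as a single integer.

Answer: 1

Derivation:
Numbers: [74, 8, 22, 18, 24], gcd = 2
Change: index 1, 8 -> 21
gcd of the OTHER numbers (without index 1): gcd([74, 22, 18, 24]) = 2
New gcd = gcd(g_others, new_val) = gcd(2, 21) = 1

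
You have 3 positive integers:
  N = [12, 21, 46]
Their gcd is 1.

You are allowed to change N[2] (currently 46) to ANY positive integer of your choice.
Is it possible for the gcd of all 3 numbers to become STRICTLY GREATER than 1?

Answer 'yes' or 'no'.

Answer: yes

Derivation:
Current gcd = 1
gcd of all OTHER numbers (without N[2]=46): gcd([12, 21]) = 3
The new gcd after any change is gcd(3, new_value).
This can be at most 3.
Since 3 > old gcd 1, the gcd CAN increase (e.g., set N[2] = 3).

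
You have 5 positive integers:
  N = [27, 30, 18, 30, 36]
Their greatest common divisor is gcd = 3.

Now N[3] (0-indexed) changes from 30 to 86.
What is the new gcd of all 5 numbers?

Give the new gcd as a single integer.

Numbers: [27, 30, 18, 30, 36], gcd = 3
Change: index 3, 30 -> 86
gcd of the OTHER numbers (without index 3): gcd([27, 30, 18, 36]) = 3
New gcd = gcd(g_others, new_val) = gcd(3, 86) = 1

Answer: 1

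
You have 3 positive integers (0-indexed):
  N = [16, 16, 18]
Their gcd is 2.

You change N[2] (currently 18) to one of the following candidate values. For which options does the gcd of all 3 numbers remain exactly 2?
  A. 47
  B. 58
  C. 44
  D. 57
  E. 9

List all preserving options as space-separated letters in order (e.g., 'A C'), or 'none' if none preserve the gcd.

Answer: B

Derivation:
Old gcd = 2; gcd of others (without N[2]) = 16
New gcd for candidate v: gcd(16, v). Preserves old gcd iff gcd(16, v) = 2.
  Option A: v=47, gcd(16,47)=1 -> changes
  Option B: v=58, gcd(16,58)=2 -> preserves
  Option C: v=44, gcd(16,44)=4 -> changes
  Option D: v=57, gcd(16,57)=1 -> changes
  Option E: v=9, gcd(16,9)=1 -> changes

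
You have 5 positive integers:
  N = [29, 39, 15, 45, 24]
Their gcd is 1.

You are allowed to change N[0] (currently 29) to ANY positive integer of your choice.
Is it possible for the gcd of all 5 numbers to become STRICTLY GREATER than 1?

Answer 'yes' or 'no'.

Current gcd = 1
gcd of all OTHER numbers (without N[0]=29): gcd([39, 15, 45, 24]) = 3
The new gcd after any change is gcd(3, new_value).
This can be at most 3.
Since 3 > old gcd 1, the gcd CAN increase (e.g., set N[0] = 3).

Answer: yes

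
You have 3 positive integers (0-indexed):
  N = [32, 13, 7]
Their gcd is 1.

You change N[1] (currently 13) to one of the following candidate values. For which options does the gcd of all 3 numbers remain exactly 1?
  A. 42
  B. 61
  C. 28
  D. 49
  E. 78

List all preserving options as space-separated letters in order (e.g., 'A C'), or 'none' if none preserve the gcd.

Old gcd = 1; gcd of others (without N[1]) = 1
New gcd for candidate v: gcd(1, v). Preserves old gcd iff gcd(1, v) = 1.
  Option A: v=42, gcd(1,42)=1 -> preserves
  Option B: v=61, gcd(1,61)=1 -> preserves
  Option C: v=28, gcd(1,28)=1 -> preserves
  Option D: v=49, gcd(1,49)=1 -> preserves
  Option E: v=78, gcd(1,78)=1 -> preserves

Answer: A B C D E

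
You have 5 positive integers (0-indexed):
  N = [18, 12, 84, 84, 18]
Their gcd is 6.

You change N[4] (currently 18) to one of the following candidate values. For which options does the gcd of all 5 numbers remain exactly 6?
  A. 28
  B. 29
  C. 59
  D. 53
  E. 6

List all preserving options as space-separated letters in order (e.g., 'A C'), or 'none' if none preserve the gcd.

Old gcd = 6; gcd of others (without N[4]) = 6
New gcd for candidate v: gcd(6, v). Preserves old gcd iff gcd(6, v) = 6.
  Option A: v=28, gcd(6,28)=2 -> changes
  Option B: v=29, gcd(6,29)=1 -> changes
  Option C: v=59, gcd(6,59)=1 -> changes
  Option D: v=53, gcd(6,53)=1 -> changes
  Option E: v=6, gcd(6,6)=6 -> preserves

Answer: E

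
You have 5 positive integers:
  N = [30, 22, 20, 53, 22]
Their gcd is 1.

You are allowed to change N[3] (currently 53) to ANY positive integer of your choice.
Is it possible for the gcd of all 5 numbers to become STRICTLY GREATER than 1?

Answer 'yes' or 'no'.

Current gcd = 1
gcd of all OTHER numbers (without N[3]=53): gcd([30, 22, 20, 22]) = 2
The new gcd after any change is gcd(2, new_value).
This can be at most 2.
Since 2 > old gcd 1, the gcd CAN increase (e.g., set N[3] = 2).

Answer: yes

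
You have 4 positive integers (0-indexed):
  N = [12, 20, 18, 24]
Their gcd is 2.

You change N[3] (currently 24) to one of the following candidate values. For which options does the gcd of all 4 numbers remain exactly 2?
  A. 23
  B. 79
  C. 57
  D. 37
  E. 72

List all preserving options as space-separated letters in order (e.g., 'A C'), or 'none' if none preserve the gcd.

Answer: E

Derivation:
Old gcd = 2; gcd of others (without N[3]) = 2
New gcd for candidate v: gcd(2, v). Preserves old gcd iff gcd(2, v) = 2.
  Option A: v=23, gcd(2,23)=1 -> changes
  Option B: v=79, gcd(2,79)=1 -> changes
  Option C: v=57, gcd(2,57)=1 -> changes
  Option D: v=37, gcd(2,37)=1 -> changes
  Option E: v=72, gcd(2,72)=2 -> preserves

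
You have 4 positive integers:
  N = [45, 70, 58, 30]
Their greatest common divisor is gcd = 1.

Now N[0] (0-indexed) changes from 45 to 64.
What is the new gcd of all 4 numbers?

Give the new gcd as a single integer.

Answer: 2

Derivation:
Numbers: [45, 70, 58, 30], gcd = 1
Change: index 0, 45 -> 64
gcd of the OTHER numbers (without index 0): gcd([70, 58, 30]) = 2
New gcd = gcd(g_others, new_val) = gcd(2, 64) = 2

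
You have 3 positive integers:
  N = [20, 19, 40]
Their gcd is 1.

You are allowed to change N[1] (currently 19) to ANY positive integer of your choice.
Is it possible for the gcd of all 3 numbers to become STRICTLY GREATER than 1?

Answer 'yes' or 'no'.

Current gcd = 1
gcd of all OTHER numbers (without N[1]=19): gcd([20, 40]) = 20
The new gcd after any change is gcd(20, new_value).
This can be at most 20.
Since 20 > old gcd 1, the gcd CAN increase (e.g., set N[1] = 20).

Answer: yes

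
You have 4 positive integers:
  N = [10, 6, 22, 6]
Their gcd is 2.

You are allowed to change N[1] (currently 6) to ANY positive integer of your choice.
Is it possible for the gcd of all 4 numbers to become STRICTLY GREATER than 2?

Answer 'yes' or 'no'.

Current gcd = 2
gcd of all OTHER numbers (without N[1]=6): gcd([10, 22, 6]) = 2
The new gcd after any change is gcd(2, new_value).
This can be at most 2.
Since 2 = old gcd 2, the gcd can only stay the same or decrease.

Answer: no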